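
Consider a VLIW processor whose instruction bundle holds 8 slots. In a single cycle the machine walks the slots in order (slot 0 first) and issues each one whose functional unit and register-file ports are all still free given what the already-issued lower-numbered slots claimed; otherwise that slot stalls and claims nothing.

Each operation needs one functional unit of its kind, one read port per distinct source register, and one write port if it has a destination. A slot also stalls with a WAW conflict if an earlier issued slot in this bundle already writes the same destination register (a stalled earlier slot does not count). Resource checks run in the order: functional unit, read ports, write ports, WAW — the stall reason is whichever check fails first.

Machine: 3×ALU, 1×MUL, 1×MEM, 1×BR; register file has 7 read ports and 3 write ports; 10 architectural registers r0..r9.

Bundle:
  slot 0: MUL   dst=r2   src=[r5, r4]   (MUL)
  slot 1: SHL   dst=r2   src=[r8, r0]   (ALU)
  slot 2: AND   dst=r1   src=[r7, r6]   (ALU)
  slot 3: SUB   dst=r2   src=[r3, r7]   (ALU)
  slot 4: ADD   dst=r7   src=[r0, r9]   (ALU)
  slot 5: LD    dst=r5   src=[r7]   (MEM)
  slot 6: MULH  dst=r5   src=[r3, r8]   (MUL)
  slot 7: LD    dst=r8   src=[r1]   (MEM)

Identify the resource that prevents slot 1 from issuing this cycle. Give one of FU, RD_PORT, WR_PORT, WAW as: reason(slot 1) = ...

reason(slot 1) = WAW

#0 MUL src=r5,r4 dispatched  <A:3 Mu:0 Ld:1 B:1 rd:5 wr:2>
#1 ALU src=r8,r0 held:WAW  <A:3 Mu:0 Ld:1 B:1 rd:5 wr:2>
#2 ALU src=r7,r6 dispatched  <A:2 Mu:0 Ld:1 B:1 rd:3 wr:1>
#3 ALU src=r3,r7 held:WAW  <A:2 Mu:0 Ld:1 B:1 rd:3 wr:1>
#4 ALU src=r0,r9 dispatched  <A:1 Mu:0 Ld:1 B:1 rd:1 wr:0>
#5 MEM src=r7 held:WR_PORT  <A:1 Mu:0 Ld:1 B:1 rd:1 wr:0>
#6 MUL src=r3,r8 held:FU  <A:1 Mu:0 Ld:1 B:1 rd:1 wr:0>
#7 MEM src=r1 held:WR_PORT  <A:1 Mu:0 Ld:1 B:1 rd:1 wr:0>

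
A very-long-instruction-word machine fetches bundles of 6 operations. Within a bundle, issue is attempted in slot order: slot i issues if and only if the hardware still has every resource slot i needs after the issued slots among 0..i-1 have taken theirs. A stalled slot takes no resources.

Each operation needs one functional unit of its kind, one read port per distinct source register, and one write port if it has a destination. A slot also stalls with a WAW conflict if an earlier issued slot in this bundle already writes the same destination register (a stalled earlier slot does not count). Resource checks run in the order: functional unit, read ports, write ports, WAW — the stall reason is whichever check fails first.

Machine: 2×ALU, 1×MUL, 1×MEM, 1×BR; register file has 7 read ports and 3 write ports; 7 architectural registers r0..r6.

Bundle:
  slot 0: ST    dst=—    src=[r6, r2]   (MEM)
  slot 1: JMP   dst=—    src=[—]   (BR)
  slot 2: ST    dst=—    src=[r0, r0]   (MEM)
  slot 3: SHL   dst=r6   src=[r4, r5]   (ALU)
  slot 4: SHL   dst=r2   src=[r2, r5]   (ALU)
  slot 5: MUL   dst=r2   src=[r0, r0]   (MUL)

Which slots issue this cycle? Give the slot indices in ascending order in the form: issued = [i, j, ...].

issued = [0, 1, 3, 4]

slot 0 (MEM): ISSUE — free A2,Mu1,Ld0,B1 rp5 wp3
slot 1 (BR): ISSUE — free A2,Mu1,Ld0,B0 rp5 wp3
slot 2 (MEM): stall FU — free A2,Mu1,Ld0,B0 rp5 wp3
slot 3 (ALU): ISSUE — free A1,Mu1,Ld0,B0 rp3 wp2
slot 4 (ALU): ISSUE — free A0,Mu1,Ld0,B0 rp1 wp1
slot 5 (MUL): stall WAW — free A0,Mu1,Ld0,B0 rp1 wp1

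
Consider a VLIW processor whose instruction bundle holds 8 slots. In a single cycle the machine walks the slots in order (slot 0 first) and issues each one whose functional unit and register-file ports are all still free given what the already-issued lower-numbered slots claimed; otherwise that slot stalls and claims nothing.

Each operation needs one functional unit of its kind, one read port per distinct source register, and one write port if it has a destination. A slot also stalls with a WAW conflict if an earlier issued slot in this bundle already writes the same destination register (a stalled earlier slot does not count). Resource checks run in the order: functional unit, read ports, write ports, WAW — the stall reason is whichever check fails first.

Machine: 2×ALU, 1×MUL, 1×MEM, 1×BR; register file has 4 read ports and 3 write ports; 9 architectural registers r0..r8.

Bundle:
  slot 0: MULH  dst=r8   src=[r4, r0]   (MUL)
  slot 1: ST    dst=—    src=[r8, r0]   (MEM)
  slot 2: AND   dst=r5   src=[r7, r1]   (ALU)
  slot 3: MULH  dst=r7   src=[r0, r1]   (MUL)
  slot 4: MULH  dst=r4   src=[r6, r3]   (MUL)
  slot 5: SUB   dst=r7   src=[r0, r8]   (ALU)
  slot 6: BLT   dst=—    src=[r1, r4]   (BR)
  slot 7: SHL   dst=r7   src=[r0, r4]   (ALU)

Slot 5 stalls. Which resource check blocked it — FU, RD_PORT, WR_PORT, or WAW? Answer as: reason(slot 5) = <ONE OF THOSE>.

reason(slot 5) = RD_PORT

  0. MUL→r8 ⇒ go  {2A/0Mu/1Ld/1B | 2r 2w}
  1. MEM ⇒ go  {2A/0Mu/0Ld/1B | 0r 2w}
  2. ALU→r5 ⇒ no(RD_PORT)  {2A/0Mu/0Ld/1B | 0r 2w}
  3. MUL→r7 ⇒ no(FU)  {2A/0Mu/0Ld/1B | 0r 2w}
  4. MUL→r4 ⇒ no(FU)  {2A/0Mu/0Ld/1B | 0r 2w}
  5. ALU→r7 ⇒ no(RD_PORT)  {2A/0Mu/0Ld/1B | 0r 2w}
  6. BR ⇒ no(RD_PORT)  {2A/0Mu/0Ld/1B | 0r 2w}
  7. ALU→r7 ⇒ no(RD_PORT)  {2A/0Mu/0Ld/1B | 0r 2w}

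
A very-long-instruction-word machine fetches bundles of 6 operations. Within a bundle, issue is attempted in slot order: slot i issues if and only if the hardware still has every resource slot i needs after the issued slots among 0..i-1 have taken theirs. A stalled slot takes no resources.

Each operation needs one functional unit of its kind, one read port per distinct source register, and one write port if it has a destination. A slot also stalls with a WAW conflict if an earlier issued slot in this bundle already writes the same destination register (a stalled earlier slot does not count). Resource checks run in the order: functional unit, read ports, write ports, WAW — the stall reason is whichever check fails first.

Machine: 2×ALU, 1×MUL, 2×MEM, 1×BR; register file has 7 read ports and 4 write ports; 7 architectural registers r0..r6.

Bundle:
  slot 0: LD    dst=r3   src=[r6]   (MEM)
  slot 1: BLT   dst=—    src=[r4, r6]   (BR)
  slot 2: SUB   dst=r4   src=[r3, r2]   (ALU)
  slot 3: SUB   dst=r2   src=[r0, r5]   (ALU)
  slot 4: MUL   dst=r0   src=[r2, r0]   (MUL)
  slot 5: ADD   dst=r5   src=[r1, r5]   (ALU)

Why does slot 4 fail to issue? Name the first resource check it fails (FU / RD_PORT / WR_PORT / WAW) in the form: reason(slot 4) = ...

reason(slot 4) = RD_PORT

#0 MEM src=r6 dispatched  <A:2 Mu:1 Ld:1 B:1 rd:6 wr:3>
#1 BR src=r4,r6 dispatched  <A:2 Mu:1 Ld:1 B:0 rd:4 wr:3>
#2 ALU src=r3,r2 dispatched  <A:1 Mu:1 Ld:1 B:0 rd:2 wr:2>
#3 ALU src=r0,r5 dispatched  <A:0 Mu:1 Ld:1 B:0 rd:0 wr:1>
#4 MUL src=r2,r0 held:RD_PORT  <A:0 Mu:1 Ld:1 B:0 rd:0 wr:1>
#5 ALU src=r1,r5 held:FU  <A:0 Mu:1 Ld:1 B:0 rd:0 wr:1>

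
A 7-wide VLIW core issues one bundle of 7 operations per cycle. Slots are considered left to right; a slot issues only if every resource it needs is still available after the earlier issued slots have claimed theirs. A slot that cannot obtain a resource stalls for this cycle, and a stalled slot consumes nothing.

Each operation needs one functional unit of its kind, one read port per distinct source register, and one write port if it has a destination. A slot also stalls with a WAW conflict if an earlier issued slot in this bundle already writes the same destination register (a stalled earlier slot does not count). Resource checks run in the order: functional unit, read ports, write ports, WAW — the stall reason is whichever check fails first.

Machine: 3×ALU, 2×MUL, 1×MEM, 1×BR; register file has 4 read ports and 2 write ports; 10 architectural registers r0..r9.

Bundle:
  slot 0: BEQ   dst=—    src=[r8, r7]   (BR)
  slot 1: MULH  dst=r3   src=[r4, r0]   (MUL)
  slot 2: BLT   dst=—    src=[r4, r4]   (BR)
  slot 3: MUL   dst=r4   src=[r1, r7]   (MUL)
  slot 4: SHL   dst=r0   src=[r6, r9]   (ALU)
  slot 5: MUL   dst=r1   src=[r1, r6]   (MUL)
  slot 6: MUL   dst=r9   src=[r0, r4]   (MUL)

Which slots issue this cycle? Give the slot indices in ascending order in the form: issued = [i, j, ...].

issued = [0, 1]

[0] BR needs rd=2 wr=0: ok; after: ALU=3 MUL=2 MEM=1 BR=0, R=2, W=2
[1] MUL needs rd=2 wr=1: ok; after: ALU=3 MUL=1 MEM=1 BR=0, R=0, W=1
[2] BR needs rd=1 wr=0: FU; after: ALU=3 MUL=1 MEM=1 BR=0, R=0, W=1
[3] MUL needs rd=2 wr=1: RD_PORT; after: ALU=3 MUL=1 MEM=1 BR=0, R=0, W=1
[4] ALU needs rd=2 wr=1: RD_PORT; after: ALU=3 MUL=1 MEM=1 BR=0, R=0, W=1
[5] MUL needs rd=2 wr=1: RD_PORT; after: ALU=3 MUL=1 MEM=1 BR=0, R=0, W=1
[6] MUL needs rd=2 wr=1: RD_PORT; after: ALU=3 MUL=1 MEM=1 BR=0, R=0, W=1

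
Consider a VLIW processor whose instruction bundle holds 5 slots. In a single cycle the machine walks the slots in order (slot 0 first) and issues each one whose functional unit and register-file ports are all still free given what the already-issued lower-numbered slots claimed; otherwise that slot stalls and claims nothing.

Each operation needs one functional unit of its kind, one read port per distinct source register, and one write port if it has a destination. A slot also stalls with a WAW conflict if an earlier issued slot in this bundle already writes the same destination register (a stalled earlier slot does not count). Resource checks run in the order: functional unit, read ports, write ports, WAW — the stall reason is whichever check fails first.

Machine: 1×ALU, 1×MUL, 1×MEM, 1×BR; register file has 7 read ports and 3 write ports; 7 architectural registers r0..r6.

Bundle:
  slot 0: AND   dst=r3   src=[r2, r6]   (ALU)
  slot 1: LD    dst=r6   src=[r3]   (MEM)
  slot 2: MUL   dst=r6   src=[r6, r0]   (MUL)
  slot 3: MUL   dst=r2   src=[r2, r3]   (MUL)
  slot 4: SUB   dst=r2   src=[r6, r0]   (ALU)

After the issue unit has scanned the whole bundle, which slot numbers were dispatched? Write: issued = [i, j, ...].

  0. ALU→r3 ⇒ go  {0A/1Mu/1Ld/1B | 5r 2w}
  1. MEM→r6 ⇒ go  {0A/1Mu/0Ld/1B | 4r 1w}
  2. MUL→r6 ⇒ no(WAW)  {0A/1Mu/0Ld/1B | 4r 1w}
  3. MUL→r2 ⇒ go  {0A/0Mu/0Ld/1B | 2r 0w}
  4. ALU→r2 ⇒ no(FU)  {0A/0Mu/0Ld/1B | 2r 0w}

issued = [0, 1, 3]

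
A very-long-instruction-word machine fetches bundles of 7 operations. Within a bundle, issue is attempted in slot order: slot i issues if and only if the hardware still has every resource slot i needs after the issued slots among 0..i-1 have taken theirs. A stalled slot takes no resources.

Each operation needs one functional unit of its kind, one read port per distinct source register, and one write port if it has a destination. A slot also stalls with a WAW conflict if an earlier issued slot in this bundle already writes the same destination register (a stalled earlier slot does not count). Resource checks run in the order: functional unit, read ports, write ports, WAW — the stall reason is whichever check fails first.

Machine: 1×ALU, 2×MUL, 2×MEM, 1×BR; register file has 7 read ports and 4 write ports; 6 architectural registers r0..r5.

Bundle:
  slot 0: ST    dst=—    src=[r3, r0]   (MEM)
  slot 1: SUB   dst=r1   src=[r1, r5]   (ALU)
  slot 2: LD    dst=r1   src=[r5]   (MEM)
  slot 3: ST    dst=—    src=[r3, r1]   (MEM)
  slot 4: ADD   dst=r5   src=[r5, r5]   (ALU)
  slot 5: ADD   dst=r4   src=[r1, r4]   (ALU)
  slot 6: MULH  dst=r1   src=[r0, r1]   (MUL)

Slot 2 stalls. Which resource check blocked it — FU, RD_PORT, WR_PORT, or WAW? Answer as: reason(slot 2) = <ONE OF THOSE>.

  0. MEM ⇒ go  {1A/2Mu/1Ld/1B | 5r 4w}
  1. ALU→r1 ⇒ go  {0A/2Mu/1Ld/1B | 3r 3w}
  2. MEM→r1 ⇒ no(WAW)  {0A/2Mu/1Ld/1B | 3r 3w}
  3. MEM ⇒ go  {0A/2Mu/0Ld/1B | 1r 3w}
  4. ALU→r5 ⇒ no(FU)  {0A/2Mu/0Ld/1B | 1r 3w}
  5. ALU→r4 ⇒ no(FU)  {0A/2Mu/0Ld/1B | 1r 3w}
  6. MUL→r1 ⇒ no(RD_PORT)  {0A/2Mu/0Ld/1B | 1r 3w}

reason(slot 2) = WAW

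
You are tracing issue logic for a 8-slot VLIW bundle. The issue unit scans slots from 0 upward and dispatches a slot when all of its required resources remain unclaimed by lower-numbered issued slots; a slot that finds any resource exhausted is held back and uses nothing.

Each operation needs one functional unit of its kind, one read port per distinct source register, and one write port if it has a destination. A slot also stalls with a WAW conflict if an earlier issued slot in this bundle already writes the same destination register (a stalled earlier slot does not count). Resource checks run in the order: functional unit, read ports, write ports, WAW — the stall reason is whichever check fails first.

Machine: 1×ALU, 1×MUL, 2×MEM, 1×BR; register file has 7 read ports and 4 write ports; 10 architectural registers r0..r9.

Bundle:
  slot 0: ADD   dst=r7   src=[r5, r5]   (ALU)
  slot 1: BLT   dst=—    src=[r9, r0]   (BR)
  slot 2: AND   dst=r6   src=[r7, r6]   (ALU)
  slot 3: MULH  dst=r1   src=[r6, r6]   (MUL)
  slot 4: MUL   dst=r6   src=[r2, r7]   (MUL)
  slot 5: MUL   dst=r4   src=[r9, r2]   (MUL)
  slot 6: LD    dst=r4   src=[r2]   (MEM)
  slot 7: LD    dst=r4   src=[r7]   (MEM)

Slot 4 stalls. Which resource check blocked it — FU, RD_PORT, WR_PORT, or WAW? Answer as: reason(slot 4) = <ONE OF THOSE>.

reason(slot 4) = FU

[0] ALU needs rd=1 wr=1: ok; after: ALU=0 MUL=1 MEM=2 BR=1, R=6, W=3
[1] BR needs rd=2 wr=0: ok; after: ALU=0 MUL=1 MEM=2 BR=0, R=4, W=3
[2] ALU needs rd=2 wr=1: FU; after: ALU=0 MUL=1 MEM=2 BR=0, R=4, W=3
[3] MUL needs rd=1 wr=1: ok; after: ALU=0 MUL=0 MEM=2 BR=0, R=3, W=2
[4] MUL needs rd=2 wr=1: FU; after: ALU=0 MUL=0 MEM=2 BR=0, R=3, W=2
[5] MUL needs rd=2 wr=1: FU; after: ALU=0 MUL=0 MEM=2 BR=0, R=3, W=2
[6] MEM needs rd=1 wr=1: ok; after: ALU=0 MUL=0 MEM=1 BR=0, R=2, W=1
[7] MEM needs rd=1 wr=1: WAW; after: ALU=0 MUL=0 MEM=1 BR=0, R=2, W=1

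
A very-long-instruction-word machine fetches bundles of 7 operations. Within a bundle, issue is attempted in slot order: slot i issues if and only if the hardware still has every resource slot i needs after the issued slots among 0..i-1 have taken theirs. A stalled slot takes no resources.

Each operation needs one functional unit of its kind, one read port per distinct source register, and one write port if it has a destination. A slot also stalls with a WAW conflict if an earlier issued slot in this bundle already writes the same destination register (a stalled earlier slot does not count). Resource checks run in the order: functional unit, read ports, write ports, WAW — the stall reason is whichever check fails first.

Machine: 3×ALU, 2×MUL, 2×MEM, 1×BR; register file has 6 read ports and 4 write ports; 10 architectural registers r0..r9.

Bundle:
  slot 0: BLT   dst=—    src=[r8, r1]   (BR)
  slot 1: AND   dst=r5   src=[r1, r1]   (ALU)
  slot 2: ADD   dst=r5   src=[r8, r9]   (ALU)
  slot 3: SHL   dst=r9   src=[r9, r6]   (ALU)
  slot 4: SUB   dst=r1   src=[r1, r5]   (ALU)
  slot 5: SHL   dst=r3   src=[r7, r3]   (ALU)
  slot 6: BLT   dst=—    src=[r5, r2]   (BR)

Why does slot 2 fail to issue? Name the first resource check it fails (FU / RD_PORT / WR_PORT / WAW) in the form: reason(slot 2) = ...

slot 0 (BR): ISSUE — free A3,Mu2,Ld2,B0 rp4 wp4
slot 1 (ALU): ISSUE — free A2,Mu2,Ld2,B0 rp3 wp3
slot 2 (ALU): stall WAW — free A2,Mu2,Ld2,B0 rp3 wp3
slot 3 (ALU): ISSUE — free A1,Mu2,Ld2,B0 rp1 wp2
slot 4 (ALU): stall RD_PORT — free A1,Mu2,Ld2,B0 rp1 wp2
slot 5 (ALU): stall RD_PORT — free A1,Mu2,Ld2,B0 rp1 wp2
slot 6 (BR): stall FU — free A1,Mu2,Ld2,B0 rp1 wp2

reason(slot 2) = WAW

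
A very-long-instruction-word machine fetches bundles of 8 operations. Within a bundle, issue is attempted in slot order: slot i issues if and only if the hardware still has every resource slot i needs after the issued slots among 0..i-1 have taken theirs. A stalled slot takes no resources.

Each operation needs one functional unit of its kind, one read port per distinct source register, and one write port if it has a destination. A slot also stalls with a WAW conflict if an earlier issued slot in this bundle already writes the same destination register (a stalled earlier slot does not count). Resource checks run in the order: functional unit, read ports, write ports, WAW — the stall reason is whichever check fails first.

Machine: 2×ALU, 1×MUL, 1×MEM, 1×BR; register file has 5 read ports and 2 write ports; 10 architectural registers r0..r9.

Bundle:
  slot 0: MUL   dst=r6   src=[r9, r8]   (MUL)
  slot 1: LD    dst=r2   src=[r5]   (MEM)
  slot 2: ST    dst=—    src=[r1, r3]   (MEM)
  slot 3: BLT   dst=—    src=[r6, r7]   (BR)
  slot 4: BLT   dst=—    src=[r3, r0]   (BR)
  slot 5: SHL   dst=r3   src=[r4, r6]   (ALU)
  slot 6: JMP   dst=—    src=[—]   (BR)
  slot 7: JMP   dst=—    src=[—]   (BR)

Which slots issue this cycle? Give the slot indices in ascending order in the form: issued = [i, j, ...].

issued = [0, 1, 3]

[0] MUL needs rd=2 wr=1: ok; after: ALU=2 MUL=0 MEM=1 BR=1, R=3, W=1
[1] MEM needs rd=1 wr=1: ok; after: ALU=2 MUL=0 MEM=0 BR=1, R=2, W=0
[2] MEM needs rd=2 wr=0: FU; after: ALU=2 MUL=0 MEM=0 BR=1, R=2, W=0
[3] BR needs rd=2 wr=0: ok; after: ALU=2 MUL=0 MEM=0 BR=0, R=0, W=0
[4] BR needs rd=2 wr=0: FU; after: ALU=2 MUL=0 MEM=0 BR=0, R=0, W=0
[5] ALU needs rd=2 wr=1: RD_PORT; after: ALU=2 MUL=0 MEM=0 BR=0, R=0, W=0
[6] BR needs rd=0 wr=0: FU; after: ALU=2 MUL=0 MEM=0 BR=0, R=0, W=0
[7] BR needs rd=0 wr=0: FU; after: ALU=2 MUL=0 MEM=0 BR=0, R=0, W=0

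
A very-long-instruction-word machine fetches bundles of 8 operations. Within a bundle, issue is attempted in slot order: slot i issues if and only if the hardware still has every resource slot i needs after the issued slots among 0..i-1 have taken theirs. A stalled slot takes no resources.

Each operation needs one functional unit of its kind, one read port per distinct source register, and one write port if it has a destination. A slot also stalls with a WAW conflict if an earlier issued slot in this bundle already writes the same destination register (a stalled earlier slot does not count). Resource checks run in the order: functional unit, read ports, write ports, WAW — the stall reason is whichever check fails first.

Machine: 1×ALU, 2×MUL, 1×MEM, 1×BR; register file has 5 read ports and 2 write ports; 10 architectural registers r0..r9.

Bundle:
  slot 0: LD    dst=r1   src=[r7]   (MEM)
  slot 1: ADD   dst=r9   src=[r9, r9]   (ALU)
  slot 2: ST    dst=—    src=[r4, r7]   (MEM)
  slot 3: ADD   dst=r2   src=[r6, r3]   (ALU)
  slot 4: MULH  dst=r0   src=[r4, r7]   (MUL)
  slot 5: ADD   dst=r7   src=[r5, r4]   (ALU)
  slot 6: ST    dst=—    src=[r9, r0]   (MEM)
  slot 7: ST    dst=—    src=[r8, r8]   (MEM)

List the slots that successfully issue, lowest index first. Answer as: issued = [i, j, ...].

issued = [0, 1]

#0 MEM src=r7 dispatched  <A:1 Mu:2 Ld:0 B:1 rd:4 wr:1>
#1 ALU src=r9,r9 dispatched  <A:0 Mu:2 Ld:0 B:1 rd:3 wr:0>
#2 MEM src=r4,r7 held:FU  <A:0 Mu:2 Ld:0 B:1 rd:3 wr:0>
#3 ALU src=r6,r3 held:FU  <A:0 Mu:2 Ld:0 B:1 rd:3 wr:0>
#4 MUL src=r4,r7 held:WR_PORT  <A:0 Mu:2 Ld:0 B:1 rd:3 wr:0>
#5 ALU src=r5,r4 held:FU  <A:0 Mu:2 Ld:0 B:1 rd:3 wr:0>
#6 MEM src=r9,r0 held:FU  <A:0 Mu:2 Ld:0 B:1 rd:3 wr:0>
#7 MEM src=r8,r8 held:FU  <A:0 Mu:2 Ld:0 B:1 rd:3 wr:0>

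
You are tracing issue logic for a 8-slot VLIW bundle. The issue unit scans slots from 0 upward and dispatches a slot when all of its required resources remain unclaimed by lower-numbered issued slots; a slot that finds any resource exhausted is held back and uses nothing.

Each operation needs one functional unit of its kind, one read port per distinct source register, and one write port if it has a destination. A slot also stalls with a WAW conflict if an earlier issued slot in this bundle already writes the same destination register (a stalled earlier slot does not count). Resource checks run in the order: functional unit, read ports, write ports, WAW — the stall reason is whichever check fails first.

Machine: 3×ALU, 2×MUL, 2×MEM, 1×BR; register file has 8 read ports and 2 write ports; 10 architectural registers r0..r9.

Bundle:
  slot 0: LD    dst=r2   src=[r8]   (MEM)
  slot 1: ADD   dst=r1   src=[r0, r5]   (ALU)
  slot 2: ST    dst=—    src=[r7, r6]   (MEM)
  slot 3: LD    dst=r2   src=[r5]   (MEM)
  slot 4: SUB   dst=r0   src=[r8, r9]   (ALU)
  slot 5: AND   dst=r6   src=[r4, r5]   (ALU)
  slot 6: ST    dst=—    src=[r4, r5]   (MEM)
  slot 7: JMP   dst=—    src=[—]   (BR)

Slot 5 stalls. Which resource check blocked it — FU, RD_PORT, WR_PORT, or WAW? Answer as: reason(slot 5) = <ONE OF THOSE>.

reason(slot 5) = WR_PORT

slot 0 (MEM): ISSUE — free A3,Mu2,Ld1,B1 rp7 wp1
slot 1 (ALU): ISSUE — free A2,Mu2,Ld1,B1 rp5 wp0
slot 2 (MEM): ISSUE — free A2,Mu2,Ld0,B1 rp3 wp0
slot 3 (MEM): stall FU — free A2,Mu2,Ld0,B1 rp3 wp0
slot 4 (ALU): stall WR_PORT — free A2,Mu2,Ld0,B1 rp3 wp0
slot 5 (ALU): stall WR_PORT — free A2,Mu2,Ld0,B1 rp3 wp0
slot 6 (MEM): stall FU — free A2,Mu2,Ld0,B1 rp3 wp0
slot 7 (BR): ISSUE — free A2,Mu2,Ld0,B0 rp3 wp0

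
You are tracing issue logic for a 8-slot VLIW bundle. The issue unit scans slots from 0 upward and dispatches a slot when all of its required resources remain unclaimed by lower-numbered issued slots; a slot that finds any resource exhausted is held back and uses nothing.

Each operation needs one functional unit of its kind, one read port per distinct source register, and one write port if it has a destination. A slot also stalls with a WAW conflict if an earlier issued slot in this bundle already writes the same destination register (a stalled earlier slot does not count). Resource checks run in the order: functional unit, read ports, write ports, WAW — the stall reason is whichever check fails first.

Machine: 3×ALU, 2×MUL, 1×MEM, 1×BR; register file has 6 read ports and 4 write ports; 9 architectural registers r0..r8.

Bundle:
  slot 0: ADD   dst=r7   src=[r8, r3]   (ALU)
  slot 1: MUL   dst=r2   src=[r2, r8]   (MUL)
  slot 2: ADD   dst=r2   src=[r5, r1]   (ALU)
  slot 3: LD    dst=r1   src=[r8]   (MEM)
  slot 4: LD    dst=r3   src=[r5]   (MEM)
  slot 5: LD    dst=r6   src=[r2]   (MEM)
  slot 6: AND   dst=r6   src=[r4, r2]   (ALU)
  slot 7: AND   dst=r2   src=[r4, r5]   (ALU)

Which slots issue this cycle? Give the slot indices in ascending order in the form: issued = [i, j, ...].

(0) want 1×ALU +2rd +1wr — yes → AL2|MU2|ME1|BR1|rd4|wr3
(1) want 1×MUL +2rd +1wr — yes → AL2|MU1|ME1|BR1|rd2|wr2
(2) want 1×ALU +2rd +1wr — WAW → AL2|MU1|ME1|BR1|rd2|wr2
(3) want 1×MEM +1rd +1wr — yes → AL2|MU1|ME0|BR1|rd1|wr1
(4) want 1×MEM +1rd +1wr — FU → AL2|MU1|ME0|BR1|rd1|wr1
(5) want 1×MEM +1rd +1wr — FU → AL2|MU1|ME0|BR1|rd1|wr1
(6) want 1×ALU +2rd +1wr — RD_PORT → AL2|MU1|ME0|BR1|rd1|wr1
(7) want 1×ALU +2rd +1wr — RD_PORT → AL2|MU1|ME0|BR1|rd1|wr1

issued = [0, 1, 3]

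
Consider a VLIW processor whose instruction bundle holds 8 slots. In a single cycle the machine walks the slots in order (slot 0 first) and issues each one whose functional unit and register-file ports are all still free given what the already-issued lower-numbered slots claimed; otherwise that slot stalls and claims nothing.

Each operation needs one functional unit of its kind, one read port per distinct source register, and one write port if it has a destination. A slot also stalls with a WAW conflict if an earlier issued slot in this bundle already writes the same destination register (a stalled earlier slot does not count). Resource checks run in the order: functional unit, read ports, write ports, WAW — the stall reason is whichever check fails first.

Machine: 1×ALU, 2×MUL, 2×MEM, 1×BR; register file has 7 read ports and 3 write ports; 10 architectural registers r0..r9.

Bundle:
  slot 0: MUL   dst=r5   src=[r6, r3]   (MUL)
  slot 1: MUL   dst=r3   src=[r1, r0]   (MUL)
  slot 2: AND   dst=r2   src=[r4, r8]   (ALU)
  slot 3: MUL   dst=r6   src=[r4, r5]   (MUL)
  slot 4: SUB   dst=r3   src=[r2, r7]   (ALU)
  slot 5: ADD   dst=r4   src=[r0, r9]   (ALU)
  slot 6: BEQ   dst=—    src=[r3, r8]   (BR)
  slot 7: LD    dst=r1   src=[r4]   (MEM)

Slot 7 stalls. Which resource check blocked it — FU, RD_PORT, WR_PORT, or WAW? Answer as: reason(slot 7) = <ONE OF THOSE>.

#0 MUL src=r6,r3 dispatched  <A:1 Mu:1 Ld:2 B:1 rd:5 wr:2>
#1 MUL src=r1,r0 dispatched  <A:1 Mu:0 Ld:2 B:1 rd:3 wr:1>
#2 ALU src=r4,r8 dispatched  <A:0 Mu:0 Ld:2 B:1 rd:1 wr:0>
#3 MUL src=r4,r5 held:FU  <A:0 Mu:0 Ld:2 B:1 rd:1 wr:0>
#4 ALU src=r2,r7 held:FU  <A:0 Mu:0 Ld:2 B:1 rd:1 wr:0>
#5 ALU src=r0,r9 held:FU  <A:0 Mu:0 Ld:2 B:1 rd:1 wr:0>
#6 BR src=r3,r8 held:RD_PORT  <A:0 Mu:0 Ld:2 B:1 rd:1 wr:0>
#7 MEM src=r4 held:WR_PORT  <A:0 Mu:0 Ld:2 B:1 rd:1 wr:0>

reason(slot 7) = WR_PORT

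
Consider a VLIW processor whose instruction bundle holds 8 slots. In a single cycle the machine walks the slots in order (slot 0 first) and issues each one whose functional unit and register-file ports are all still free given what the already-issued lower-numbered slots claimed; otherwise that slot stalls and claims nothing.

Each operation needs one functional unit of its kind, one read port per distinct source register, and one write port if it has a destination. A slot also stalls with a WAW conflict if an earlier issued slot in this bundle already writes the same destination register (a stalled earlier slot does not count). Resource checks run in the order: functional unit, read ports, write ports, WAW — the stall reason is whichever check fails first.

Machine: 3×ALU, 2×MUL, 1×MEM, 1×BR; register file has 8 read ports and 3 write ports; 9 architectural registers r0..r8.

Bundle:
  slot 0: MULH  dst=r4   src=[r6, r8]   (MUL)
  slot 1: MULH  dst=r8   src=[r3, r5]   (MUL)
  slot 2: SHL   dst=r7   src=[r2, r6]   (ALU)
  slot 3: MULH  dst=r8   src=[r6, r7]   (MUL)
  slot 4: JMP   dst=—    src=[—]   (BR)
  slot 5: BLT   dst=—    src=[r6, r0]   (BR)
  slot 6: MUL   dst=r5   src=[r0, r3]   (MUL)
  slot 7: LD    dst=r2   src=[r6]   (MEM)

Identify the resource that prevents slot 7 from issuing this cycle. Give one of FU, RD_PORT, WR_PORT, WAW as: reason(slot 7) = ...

reason(slot 7) = WR_PORT

  0. MUL→r4 ⇒ go  {3A/1Mu/1Ld/1B | 6r 2w}
  1. MUL→r8 ⇒ go  {3A/0Mu/1Ld/1B | 4r 1w}
  2. ALU→r7 ⇒ go  {2A/0Mu/1Ld/1B | 2r 0w}
  3. MUL→r8 ⇒ no(FU)  {2A/0Mu/1Ld/1B | 2r 0w}
  4. BR ⇒ go  {2A/0Mu/1Ld/0B | 2r 0w}
  5. BR ⇒ no(FU)  {2A/0Mu/1Ld/0B | 2r 0w}
  6. MUL→r5 ⇒ no(FU)  {2A/0Mu/1Ld/0B | 2r 0w}
  7. MEM→r2 ⇒ no(WR_PORT)  {2A/0Mu/1Ld/0B | 2r 0w}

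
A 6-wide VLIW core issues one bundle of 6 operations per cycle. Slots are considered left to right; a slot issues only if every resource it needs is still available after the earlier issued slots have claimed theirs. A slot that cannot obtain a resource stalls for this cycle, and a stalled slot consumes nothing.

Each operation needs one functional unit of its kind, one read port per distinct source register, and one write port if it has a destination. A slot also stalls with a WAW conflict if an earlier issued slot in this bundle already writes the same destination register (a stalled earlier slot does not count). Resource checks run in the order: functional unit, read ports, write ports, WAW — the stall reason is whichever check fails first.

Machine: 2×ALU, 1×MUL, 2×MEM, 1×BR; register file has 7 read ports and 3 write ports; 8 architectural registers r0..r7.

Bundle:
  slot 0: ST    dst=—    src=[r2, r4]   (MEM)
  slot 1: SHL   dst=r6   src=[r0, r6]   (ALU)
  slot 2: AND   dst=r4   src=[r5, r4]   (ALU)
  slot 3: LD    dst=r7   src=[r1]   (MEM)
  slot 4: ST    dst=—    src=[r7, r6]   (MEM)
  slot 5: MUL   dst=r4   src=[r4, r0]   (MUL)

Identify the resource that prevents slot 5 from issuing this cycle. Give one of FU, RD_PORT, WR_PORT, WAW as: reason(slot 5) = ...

  0. MEM ⇒ go  {2A/1Mu/1Ld/1B | 5r 3w}
  1. ALU→r6 ⇒ go  {1A/1Mu/1Ld/1B | 3r 2w}
  2. ALU→r4 ⇒ go  {0A/1Mu/1Ld/1B | 1r 1w}
  3. MEM→r7 ⇒ go  {0A/1Mu/0Ld/1B | 0r 0w}
  4. MEM ⇒ no(FU)  {0A/1Mu/0Ld/1B | 0r 0w}
  5. MUL→r4 ⇒ no(RD_PORT)  {0A/1Mu/0Ld/1B | 0r 0w}

reason(slot 5) = RD_PORT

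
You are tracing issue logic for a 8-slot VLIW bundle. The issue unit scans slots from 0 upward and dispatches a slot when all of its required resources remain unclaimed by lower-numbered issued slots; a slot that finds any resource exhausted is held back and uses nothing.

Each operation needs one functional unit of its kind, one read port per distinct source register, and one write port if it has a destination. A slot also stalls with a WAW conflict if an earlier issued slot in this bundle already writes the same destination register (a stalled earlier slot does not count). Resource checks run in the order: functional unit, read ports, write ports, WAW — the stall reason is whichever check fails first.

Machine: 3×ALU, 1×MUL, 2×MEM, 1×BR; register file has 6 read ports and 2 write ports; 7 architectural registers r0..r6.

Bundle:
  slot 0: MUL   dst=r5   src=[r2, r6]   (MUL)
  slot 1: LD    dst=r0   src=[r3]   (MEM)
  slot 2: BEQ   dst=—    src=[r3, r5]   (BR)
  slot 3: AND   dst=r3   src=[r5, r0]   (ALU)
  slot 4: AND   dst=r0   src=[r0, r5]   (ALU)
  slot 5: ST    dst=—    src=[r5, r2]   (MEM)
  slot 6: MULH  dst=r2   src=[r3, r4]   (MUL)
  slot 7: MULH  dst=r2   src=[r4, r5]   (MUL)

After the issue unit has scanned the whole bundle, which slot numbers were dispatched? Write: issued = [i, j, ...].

[0] MUL needs rd=2 wr=1: ok; after: ALU=3 MUL=0 MEM=2 BR=1, R=4, W=1
[1] MEM needs rd=1 wr=1: ok; after: ALU=3 MUL=0 MEM=1 BR=1, R=3, W=0
[2] BR needs rd=2 wr=0: ok; after: ALU=3 MUL=0 MEM=1 BR=0, R=1, W=0
[3] ALU needs rd=2 wr=1: RD_PORT; after: ALU=3 MUL=0 MEM=1 BR=0, R=1, W=0
[4] ALU needs rd=2 wr=1: RD_PORT; after: ALU=3 MUL=0 MEM=1 BR=0, R=1, W=0
[5] MEM needs rd=2 wr=0: RD_PORT; after: ALU=3 MUL=0 MEM=1 BR=0, R=1, W=0
[6] MUL needs rd=2 wr=1: FU; after: ALU=3 MUL=0 MEM=1 BR=0, R=1, W=0
[7] MUL needs rd=2 wr=1: FU; after: ALU=3 MUL=0 MEM=1 BR=0, R=1, W=0

issued = [0, 1, 2]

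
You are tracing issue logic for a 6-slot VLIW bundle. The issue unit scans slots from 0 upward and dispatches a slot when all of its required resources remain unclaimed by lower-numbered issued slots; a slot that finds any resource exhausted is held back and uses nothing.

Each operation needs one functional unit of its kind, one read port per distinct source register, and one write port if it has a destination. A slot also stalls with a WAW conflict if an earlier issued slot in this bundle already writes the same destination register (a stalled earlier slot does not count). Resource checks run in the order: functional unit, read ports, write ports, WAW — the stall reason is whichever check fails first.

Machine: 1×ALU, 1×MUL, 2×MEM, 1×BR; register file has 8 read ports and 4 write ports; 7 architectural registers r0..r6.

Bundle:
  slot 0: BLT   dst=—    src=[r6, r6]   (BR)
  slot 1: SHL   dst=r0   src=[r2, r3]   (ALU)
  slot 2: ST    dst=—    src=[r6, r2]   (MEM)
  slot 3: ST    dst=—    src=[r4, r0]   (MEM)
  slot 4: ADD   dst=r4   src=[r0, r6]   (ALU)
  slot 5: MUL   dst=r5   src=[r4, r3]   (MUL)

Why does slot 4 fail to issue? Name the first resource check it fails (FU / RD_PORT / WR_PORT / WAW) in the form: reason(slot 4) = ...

reason(slot 4) = FU

slot 0 (BR): ISSUE — free A1,Mu1,Ld2,B0 rp7 wp4
slot 1 (ALU): ISSUE — free A0,Mu1,Ld2,B0 rp5 wp3
slot 2 (MEM): ISSUE — free A0,Mu1,Ld1,B0 rp3 wp3
slot 3 (MEM): ISSUE — free A0,Mu1,Ld0,B0 rp1 wp3
slot 4 (ALU): stall FU — free A0,Mu1,Ld0,B0 rp1 wp3
slot 5 (MUL): stall RD_PORT — free A0,Mu1,Ld0,B0 rp1 wp3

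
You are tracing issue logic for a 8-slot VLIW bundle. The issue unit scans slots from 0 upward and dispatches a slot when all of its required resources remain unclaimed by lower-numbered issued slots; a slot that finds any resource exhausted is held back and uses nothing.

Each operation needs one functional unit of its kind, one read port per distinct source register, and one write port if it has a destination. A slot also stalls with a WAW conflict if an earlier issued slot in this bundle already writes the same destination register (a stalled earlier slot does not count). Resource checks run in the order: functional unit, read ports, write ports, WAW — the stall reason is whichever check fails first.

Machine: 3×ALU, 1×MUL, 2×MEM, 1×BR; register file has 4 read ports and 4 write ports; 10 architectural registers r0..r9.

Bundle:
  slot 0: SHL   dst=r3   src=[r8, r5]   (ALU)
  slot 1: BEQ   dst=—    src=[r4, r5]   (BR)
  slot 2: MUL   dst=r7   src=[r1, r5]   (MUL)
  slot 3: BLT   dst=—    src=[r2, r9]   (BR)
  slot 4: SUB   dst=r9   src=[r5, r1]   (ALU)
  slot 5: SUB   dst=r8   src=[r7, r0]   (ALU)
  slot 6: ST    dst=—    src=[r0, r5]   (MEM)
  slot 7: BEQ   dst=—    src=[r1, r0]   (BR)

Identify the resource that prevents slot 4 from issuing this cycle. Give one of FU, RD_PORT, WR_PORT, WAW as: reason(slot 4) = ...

reason(slot 4) = RD_PORT

  0. ALU→r3 ⇒ go  {2A/1Mu/2Ld/1B | 2r 3w}
  1. BR ⇒ go  {2A/1Mu/2Ld/0B | 0r 3w}
  2. MUL→r7 ⇒ no(RD_PORT)  {2A/1Mu/2Ld/0B | 0r 3w}
  3. BR ⇒ no(FU)  {2A/1Mu/2Ld/0B | 0r 3w}
  4. ALU→r9 ⇒ no(RD_PORT)  {2A/1Mu/2Ld/0B | 0r 3w}
  5. ALU→r8 ⇒ no(RD_PORT)  {2A/1Mu/2Ld/0B | 0r 3w}
  6. MEM ⇒ no(RD_PORT)  {2A/1Mu/2Ld/0B | 0r 3w}
  7. BR ⇒ no(FU)  {2A/1Mu/2Ld/0B | 0r 3w}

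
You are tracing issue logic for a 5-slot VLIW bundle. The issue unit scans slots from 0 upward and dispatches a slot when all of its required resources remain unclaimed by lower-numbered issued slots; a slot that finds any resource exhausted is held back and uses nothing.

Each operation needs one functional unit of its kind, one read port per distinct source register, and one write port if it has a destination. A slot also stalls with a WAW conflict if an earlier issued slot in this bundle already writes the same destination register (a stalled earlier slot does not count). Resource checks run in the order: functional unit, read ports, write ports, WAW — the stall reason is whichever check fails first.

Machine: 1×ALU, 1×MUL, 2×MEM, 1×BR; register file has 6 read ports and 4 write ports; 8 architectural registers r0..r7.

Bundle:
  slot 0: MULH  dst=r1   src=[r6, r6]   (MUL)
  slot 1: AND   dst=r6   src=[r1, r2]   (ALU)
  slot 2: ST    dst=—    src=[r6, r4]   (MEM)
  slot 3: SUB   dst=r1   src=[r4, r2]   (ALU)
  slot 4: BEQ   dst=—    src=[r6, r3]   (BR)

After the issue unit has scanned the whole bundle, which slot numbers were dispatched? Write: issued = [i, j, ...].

issued = [0, 1, 2]

(0) want 1×MUL +1rd +1wr — yes → AL1|MU0|ME2|BR1|rd5|wr3
(1) want 1×ALU +2rd +1wr — yes → AL0|MU0|ME2|BR1|rd3|wr2
(2) want 1×MEM +2rd +0wr — yes → AL0|MU0|ME1|BR1|rd1|wr2
(3) want 1×ALU +2rd +1wr — FU → AL0|MU0|ME1|BR1|rd1|wr2
(4) want 1×BR +2rd +0wr — RD_PORT → AL0|MU0|ME1|BR1|rd1|wr2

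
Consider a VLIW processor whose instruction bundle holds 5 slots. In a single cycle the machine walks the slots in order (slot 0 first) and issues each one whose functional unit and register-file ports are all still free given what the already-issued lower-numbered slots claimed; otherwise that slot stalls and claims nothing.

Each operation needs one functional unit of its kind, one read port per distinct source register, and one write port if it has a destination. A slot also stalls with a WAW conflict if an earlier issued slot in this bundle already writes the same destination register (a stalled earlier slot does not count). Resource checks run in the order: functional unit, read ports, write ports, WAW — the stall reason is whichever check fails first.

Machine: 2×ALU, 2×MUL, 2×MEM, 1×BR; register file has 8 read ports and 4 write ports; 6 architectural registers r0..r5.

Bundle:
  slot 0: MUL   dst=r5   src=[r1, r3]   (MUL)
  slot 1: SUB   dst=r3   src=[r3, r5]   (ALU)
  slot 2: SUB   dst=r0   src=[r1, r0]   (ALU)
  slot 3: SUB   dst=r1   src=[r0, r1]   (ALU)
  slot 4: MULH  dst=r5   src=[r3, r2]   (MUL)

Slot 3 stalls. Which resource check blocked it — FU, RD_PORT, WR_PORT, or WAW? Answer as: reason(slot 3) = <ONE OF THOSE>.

reason(slot 3) = FU

[0] MUL needs rd=2 wr=1: ok; after: ALU=2 MUL=1 MEM=2 BR=1, R=6, W=3
[1] ALU needs rd=2 wr=1: ok; after: ALU=1 MUL=1 MEM=2 BR=1, R=4, W=2
[2] ALU needs rd=2 wr=1: ok; after: ALU=0 MUL=1 MEM=2 BR=1, R=2, W=1
[3] ALU needs rd=2 wr=1: FU; after: ALU=0 MUL=1 MEM=2 BR=1, R=2, W=1
[4] MUL needs rd=2 wr=1: WAW; after: ALU=0 MUL=1 MEM=2 BR=1, R=2, W=1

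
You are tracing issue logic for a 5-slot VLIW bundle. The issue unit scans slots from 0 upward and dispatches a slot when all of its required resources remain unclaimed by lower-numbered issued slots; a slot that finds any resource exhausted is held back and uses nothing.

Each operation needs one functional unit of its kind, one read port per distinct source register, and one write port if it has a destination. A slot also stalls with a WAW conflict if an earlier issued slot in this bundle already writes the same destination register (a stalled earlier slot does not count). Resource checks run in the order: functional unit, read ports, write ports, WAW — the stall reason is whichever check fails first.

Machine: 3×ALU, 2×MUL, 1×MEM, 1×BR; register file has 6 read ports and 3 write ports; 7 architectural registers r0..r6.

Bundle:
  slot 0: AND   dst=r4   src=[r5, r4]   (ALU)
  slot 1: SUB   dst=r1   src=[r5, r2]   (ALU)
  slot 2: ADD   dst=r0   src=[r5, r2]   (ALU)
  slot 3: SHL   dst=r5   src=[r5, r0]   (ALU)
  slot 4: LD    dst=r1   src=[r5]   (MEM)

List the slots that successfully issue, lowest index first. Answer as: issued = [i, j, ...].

issued = [0, 1, 2]

#0 ALU src=r5,r4 dispatched  <A:2 Mu:2 Ld:1 B:1 rd:4 wr:2>
#1 ALU src=r5,r2 dispatched  <A:1 Mu:2 Ld:1 B:1 rd:2 wr:1>
#2 ALU src=r5,r2 dispatched  <A:0 Mu:2 Ld:1 B:1 rd:0 wr:0>
#3 ALU src=r5,r0 held:FU  <A:0 Mu:2 Ld:1 B:1 rd:0 wr:0>
#4 MEM src=r5 held:RD_PORT  <A:0 Mu:2 Ld:1 B:1 rd:0 wr:0>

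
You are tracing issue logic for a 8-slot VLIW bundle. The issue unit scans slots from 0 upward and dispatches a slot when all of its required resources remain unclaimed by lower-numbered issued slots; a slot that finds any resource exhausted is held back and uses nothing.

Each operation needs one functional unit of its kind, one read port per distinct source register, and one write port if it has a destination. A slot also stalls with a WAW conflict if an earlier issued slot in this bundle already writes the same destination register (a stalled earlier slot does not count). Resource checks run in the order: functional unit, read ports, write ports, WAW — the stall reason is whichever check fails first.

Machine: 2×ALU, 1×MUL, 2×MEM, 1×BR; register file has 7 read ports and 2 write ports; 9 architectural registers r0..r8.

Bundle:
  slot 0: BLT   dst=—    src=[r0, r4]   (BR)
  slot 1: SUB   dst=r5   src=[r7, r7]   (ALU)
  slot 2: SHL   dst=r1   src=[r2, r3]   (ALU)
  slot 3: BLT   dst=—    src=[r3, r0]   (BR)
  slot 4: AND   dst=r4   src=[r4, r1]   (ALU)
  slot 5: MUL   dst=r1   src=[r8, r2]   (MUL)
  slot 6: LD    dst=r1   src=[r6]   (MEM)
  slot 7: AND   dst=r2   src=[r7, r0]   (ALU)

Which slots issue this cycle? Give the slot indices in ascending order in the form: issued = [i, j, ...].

issued = [0, 1, 2]

(0) want 1×BR +2rd +0wr — yes → AL2|MU1|ME2|BR0|rd5|wr2
(1) want 1×ALU +1rd +1wr — yes → AL1|MU1|ME2|BR0|rd4|wr1
(2) want 1×ALU +2rd +1wr — yes → AL0|MU1|ME2|BR0|rd2|wr0
(3) want 1×BR +2rd +0wr — FU → AL0|MU1|ME2|BR0|rd2|wr0
(4) want 1×ALU +2rd +1wr — FU → AL0|MU1|ME2|BR0|rd2|wr0
(5) want 1×MUL +2rd +1wr — WR_PORT → AL0|MU1|ME2|BR0|rd2|wr0
(6) want 1×MEM +1rd +1wr — WR_PORT → AL0|MU1|ME2|BR0|rd2|wr0
(7) want 1×ALU +2rd +1wr — FU → AL0|MU1|ME2|BR0|rd2|wr0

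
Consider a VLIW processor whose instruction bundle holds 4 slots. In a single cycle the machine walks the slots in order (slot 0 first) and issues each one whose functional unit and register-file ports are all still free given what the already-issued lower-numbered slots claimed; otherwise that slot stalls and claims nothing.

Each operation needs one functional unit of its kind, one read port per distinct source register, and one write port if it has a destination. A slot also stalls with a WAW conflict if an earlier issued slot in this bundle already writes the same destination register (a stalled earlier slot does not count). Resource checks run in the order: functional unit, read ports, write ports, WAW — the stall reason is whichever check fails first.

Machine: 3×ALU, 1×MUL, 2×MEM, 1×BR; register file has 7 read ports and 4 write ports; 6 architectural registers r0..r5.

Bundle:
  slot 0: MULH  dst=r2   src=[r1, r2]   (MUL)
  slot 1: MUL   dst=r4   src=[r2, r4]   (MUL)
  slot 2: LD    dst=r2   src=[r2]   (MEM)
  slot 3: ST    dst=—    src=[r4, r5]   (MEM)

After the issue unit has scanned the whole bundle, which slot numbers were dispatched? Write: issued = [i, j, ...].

issued = [0, 3]

#0 MUL src=r1,r2 dispatched  <A:3 Mu:0 Ld:2 B:1 rd:5 wr:3>
#1 MUL src=r2,r4 held:FU  <A:3 Mu:0 Ld:2 B:1 rd:5 wr:3>
#2 MEM src=r2 held:WAW  <A:3 Mu:0 Ld:2 B:1 rd:5 wr:3>
#3 MEM src=r4,r5 dispatched  <A:3 Mu:0 Ld:1 B:1 rd:3 wr:3>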